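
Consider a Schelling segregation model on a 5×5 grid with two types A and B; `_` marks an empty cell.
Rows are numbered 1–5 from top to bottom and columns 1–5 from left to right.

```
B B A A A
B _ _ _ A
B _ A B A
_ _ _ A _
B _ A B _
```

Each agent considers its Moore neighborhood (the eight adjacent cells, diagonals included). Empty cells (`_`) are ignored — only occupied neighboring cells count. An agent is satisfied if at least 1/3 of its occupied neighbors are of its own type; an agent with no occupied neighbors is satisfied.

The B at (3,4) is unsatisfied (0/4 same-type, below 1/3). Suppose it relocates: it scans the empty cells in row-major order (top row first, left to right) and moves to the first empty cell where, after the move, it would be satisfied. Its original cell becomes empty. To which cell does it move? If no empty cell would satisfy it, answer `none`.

Vacating (3,4). Empty cells in order:
  (2,2): 4/6 same-type → satisfied — stop here.

(2,2)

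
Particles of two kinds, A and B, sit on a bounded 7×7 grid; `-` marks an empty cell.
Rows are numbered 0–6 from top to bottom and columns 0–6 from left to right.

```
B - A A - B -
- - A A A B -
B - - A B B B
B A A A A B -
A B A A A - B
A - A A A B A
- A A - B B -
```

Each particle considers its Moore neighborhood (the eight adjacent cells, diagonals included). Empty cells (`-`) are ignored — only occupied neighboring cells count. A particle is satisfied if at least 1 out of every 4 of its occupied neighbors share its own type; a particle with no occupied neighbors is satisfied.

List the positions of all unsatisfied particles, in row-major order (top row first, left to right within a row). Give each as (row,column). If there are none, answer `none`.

Row 0: (0,0)B 0/0 ok · (0,2)A 3/3 ok · (0,3)A 4/4 ok · (0,5)B 1/2 ok
Row 1: (1,2)A 4/4 ok · (1,3)A 5/6 ok · (1,4)A 3/7 ok · (1,5)B 4/5 ok
Row 2: (2,0)B 1/2 ok · (2,3)A 6/7 ok · (2,4)B 3/8 ok · (2,5)B 4/6 ok · (2,6)B 3/3 ok
Row 3: (3,0)B 2/4 ok · (3,1)A 3/6 ok · (3,2)A 5/6 ok · (3,3)A 6/7 ok · (3,4)A 4/7 ok · (3,5)B 4/6 ok
Row 4: (4,0)A 2/4 ok · (4,1)B 1/7 unhappy · (4,2)A 6/7 ok · (4,3)A 8/8 ok · (4,4)A 5/7 ok · (4,6)B 2/3 ok
Row 5: (5,0)A 2/3 ok · (5,2)A 5/6 ok · (5,3)A 6/7 ok · (5,4)A 3/6 ok · (5,5)B 3/6 ok · (5,6)A 0/3 unhappy
Row 6: (6,1)A 3/3 ok · (6,2)A 3/3 ok · (6,4)B 2/4 ok · (6,5)B 2/4 ok

(4,1), (5,6)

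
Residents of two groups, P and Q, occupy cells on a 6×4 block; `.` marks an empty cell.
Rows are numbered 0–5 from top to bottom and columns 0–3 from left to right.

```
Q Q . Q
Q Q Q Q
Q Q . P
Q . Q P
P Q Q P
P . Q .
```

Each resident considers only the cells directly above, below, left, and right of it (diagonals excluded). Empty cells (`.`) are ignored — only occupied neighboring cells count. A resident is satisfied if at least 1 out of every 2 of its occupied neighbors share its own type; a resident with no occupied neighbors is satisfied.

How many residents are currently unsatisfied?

1

(0,0)Q 2/2 ✓
(0,1)Q 2/2 ✓
(0,3)Q 1/1 ✓
(1,0)Q 3/3 ✓
(1,1)Q 4/4 ✓
(1,2)Q 2/2 ✓
(1,3)Q 2/3 ✓
(2,0)Q 3/3 ✓
(2,1)Q 2/2 ✓
(2,3)P 1/2 ✓
(3,0)Q 1/2 ✓
(3,2)Q 1/2 ✓
(3,3)P 2/3 ✓
(4,0)P 1/3 ✗
(4,1)Q 1/2 ✓
(4,2)Q 3/4 ✓
(4,3)P 1/2 ✓
(5,0)P 1/1 ✓
(5,2)Q 1/1 ✓
Unsatisfied: (4,0) — 1 in total.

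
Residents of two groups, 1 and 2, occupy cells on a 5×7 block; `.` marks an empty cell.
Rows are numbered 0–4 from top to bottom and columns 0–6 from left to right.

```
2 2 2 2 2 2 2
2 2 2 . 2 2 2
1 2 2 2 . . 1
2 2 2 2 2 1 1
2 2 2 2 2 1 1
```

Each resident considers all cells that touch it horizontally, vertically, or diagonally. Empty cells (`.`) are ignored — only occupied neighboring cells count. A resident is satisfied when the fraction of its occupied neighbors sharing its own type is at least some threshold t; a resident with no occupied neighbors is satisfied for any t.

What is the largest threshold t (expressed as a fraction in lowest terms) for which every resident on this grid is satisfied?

Row 0: (0,0)2 3/3 · (0,1)2 5/5 · (0,2)2 4/4 · (0,3)2 4/4 · (0,4)2 4/4 · (0,5)2 5/5 · (0,6)2 3/3
Row 1: (1,0)2 4/5 · (1,1)2 7/8 · (1,2)2 7/7 · (1,4)2 5/5 · (1,5)2 5/6 · (1,6)2 3/4
Row 2: (2,0)1 0/5 · (2,1)2 7/8 · (2,2)2 7/7 · (2,3)2 6/6 · (2,6)1 2/4
Row 3: (3,0)2 4/5 · (3,1)2 7/8 · (3,2)2 8/8 · (3,3)2 7/7 · (3,4)2 4/6 · (3,5)1 4/6 · (3,6)1 4/4
Row 4: (4,0)2 3/3 · (4,1)2 5/5 · (4,2)2 5/5 · (4,3)2 5/5 · (4,4)2 3/5 · (4,5)1 3/5 · (4,6)1 3/3
The smallest same-type fraction is 0/5 at (2,0), which reduces to 0/1. Any threshold above that leaves this resident unsatisfied.

0/1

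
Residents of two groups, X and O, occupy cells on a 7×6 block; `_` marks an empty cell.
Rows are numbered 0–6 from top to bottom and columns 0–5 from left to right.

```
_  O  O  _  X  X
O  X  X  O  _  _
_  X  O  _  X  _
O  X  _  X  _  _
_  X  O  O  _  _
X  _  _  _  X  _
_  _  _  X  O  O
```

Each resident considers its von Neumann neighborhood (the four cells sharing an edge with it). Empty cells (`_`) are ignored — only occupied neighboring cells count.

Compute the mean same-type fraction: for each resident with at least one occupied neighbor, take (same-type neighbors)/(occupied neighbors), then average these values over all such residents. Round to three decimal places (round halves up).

Row 0: (0,1)O 1/2 · (0,2)O 1/2 · (0,4)X 1/1 · (0,5)X 1/1
Row 1: (1,0)O 0/1 · (1,1)X 2/4 · (1,2)X 1/4 · (1,3)O 0/1
Row 2: (2,1)X 2/3 · (2,2)O 0/2 · (2,4)X — no occupied neighbors
Row 3: (3,0)O 0/1 · (3,1)X 2/3 · (3,3)X 0/1
Row 4: (4,1)X 1/2 · (4,2)O 1/2 · (4,3)O 1/2
Row 5: (5,0)X — no occupied neighbors · (5,4)X 0/1
Row 6: (6,3)X 0/1 · (6,4)O 1/3 · (6,5)O 1/1
Sum over 20 residents: 1/2 + 1/2 + 1/1 + 1/1 + 0/1 + 2/4 + 1/4 + 0/1 + 2/3 + 0/2 + 0/1 + 2/3 + 0/1 + 1/2 + 1/2 + 1/2 + 0/1 + 0/1 + 1/3 + 1/1 = 95/12; mean = 95/12 ÷ 20 = 19/48 = 0.395833… → 0.396.

0.396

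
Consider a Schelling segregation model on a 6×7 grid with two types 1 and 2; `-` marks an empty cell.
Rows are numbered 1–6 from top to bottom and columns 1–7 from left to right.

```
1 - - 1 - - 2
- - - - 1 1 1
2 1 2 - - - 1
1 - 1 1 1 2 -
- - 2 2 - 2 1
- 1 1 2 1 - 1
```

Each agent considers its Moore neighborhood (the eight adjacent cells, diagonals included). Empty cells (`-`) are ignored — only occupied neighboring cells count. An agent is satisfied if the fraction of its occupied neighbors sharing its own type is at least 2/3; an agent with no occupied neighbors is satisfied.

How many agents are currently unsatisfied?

18

Row 1: (1,1)1 0/0 satisfied · (1,4)1 1/1 satisfied · (1,7)2 0/2 not
Row 2: (2,5)1 2/2 satisfied · (2,6)1 3/4 satisfied · (2,7)1 2/3 satisfied
Row 3: (3,1)2 0/2 not · (3,2)1 2/4 not · (3,3)2 0/3 not · (3,7)1 2/3 satisfied
Row 4: (4,1)1 1/2 not · (4,3)1 2/5 not · (4,4)1 2/5 not · (4,5)1 1/4 not · (4,6)2 1/4 not
Row 5: (5,3)2 2/6 not · (5,4)2 2/7 not · (5,6)2 1/5 not · (5,7)1 1/3 not
Row 6: (6,2)1 1/2 not · (6,3)1 1/4 not · (6,4)2 2/4 not · (6,5)1 0/3 not · (6,7)1 1/2 not
Unsatisfied: (1,7), (3,1), (3,2), (3,3), (4,1), (4,3), (4,4), (4,5), (4,6), (5,3), (5,4), (5,6), (5,7), (6,2), (6,3), (6,4), (6,5), (6,7) — 18 in total.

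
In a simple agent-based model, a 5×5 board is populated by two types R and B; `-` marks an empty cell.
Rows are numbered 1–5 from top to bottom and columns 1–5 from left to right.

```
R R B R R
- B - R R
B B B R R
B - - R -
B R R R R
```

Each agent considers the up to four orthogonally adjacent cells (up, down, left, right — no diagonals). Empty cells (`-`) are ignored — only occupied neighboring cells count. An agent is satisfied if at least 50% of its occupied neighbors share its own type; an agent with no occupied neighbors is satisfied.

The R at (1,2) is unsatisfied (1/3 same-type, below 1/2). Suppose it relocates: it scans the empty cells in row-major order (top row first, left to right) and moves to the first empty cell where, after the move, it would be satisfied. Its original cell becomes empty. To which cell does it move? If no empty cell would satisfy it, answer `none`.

(4,3)

Vacating (1,2). Empty cells in order:
  (2,1): 1/3 same-type → still unsatisfied.
  (2,3): 1/4 same-type → still unsatisfied.
  (4,2): 1/3 same-type → still unsatisfied.
  (4,3): 2/3 same-type → satisfied — stop here.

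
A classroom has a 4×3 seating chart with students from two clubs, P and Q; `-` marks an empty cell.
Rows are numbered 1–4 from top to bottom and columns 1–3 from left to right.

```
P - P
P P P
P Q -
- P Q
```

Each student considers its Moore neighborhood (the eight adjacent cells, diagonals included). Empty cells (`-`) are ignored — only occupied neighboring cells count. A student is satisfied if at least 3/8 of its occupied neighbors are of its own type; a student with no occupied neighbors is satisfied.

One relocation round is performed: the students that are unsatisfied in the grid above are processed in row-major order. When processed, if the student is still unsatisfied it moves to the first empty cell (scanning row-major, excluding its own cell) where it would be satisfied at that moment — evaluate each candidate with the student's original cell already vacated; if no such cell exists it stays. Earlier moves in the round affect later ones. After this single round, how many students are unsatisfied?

Initially unsatisfied (in order): (3,2), (4,2).
  (3,2): no empty cell satisfies it; stays.
  (4,2) → (1,2).
Resulting grid:
P P P
P P P
P Q -
- - Q
Unsatisfied now: (3,2).

1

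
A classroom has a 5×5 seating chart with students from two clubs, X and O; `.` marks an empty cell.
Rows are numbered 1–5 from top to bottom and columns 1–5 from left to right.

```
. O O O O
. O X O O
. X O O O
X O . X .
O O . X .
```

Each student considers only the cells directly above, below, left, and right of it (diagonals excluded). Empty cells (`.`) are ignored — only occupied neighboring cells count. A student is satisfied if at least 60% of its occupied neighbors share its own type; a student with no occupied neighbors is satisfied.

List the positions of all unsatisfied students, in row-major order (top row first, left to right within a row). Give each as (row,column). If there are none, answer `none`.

(2,2), (2,3), (3,2), (3,3), (4,1), (4,2), (4,4), (5,1)

Row 1: (1,2)O 2/2 ✓ · (1,3)O 2/3 ✓ · (1,4)O 3/3 ✓ · (1,5)O 2/2 ✓
Row 2: (2,2)O 1/3 ✗ · (2,3)X 0/4 ✗ · (2,4)O 3/4 ✓ · (2,5)O 3/3 ✓
Row 3: (3,2)X 0/3 ✗ · (3,3)O 1/3 ✗ · (3,4)O 3/4 ✓ · (3,5)O 2/2 ✓
Row 4: (4,1)X 0/2 ✗ · (4,2)O 1/3 ✗ · (4,4)X 1/2 ✗
Row 5: (5,1)O 1/2 ✗ · (5,2)O 2/2 ✓ · (5,4)X 1/1 ✓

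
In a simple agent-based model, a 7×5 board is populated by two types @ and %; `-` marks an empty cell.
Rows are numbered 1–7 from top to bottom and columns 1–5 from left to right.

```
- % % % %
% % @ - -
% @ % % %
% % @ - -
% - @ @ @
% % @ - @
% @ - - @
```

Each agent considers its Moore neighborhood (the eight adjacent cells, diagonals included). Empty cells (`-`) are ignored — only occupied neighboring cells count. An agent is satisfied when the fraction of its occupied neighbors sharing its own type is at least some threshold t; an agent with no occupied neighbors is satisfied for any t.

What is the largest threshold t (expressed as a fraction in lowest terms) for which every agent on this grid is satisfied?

Row 1: (1,2)% 3/4 · (1,3)% 3/4 · (1,4)% 2/3 · (1,5)% 1/1
Row 2: (2,1)% 3/4 · (2,2)% 5/7 · (2,3)@ 1/7
Row 3: (3,1)% 4/5 · (3,2)@ 2/8 · (3,3)% 3/6 · (3,4)% 2/4 · (3,5)% 1/1
Row 4: (4,1)% 3/4 · (4,2)% 4/7 · (4,3)@ 3/6
Row 5: (5,1)% 4/4 · (5,3)@ 3/5 · (5,4)@ 5/5 · (5,5)@ 2/2
Row 6: (6,1)% 3/4 · (6,2)% 3/6 · (6,3)@ 3/4 · (6,5)@ 3/3
Row 7: (7,1)% 2/3 · (7,2)@ 1/4 · (7,5)@ 1/1
The smallest same-type fraction is 1/7 at (2,3), which reduces to 1/7. Any threshold above that leaves this agent unsatisfied.

1/7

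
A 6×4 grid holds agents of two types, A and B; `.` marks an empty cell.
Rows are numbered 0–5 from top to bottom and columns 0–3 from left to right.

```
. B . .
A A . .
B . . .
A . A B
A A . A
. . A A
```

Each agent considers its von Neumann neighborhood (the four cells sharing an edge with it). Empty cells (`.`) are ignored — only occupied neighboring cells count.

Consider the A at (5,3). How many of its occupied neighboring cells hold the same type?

2

Occupied neighbors of (5,3): (4,3)=A, (5,2)=A.
Same type (A): 2 of 2.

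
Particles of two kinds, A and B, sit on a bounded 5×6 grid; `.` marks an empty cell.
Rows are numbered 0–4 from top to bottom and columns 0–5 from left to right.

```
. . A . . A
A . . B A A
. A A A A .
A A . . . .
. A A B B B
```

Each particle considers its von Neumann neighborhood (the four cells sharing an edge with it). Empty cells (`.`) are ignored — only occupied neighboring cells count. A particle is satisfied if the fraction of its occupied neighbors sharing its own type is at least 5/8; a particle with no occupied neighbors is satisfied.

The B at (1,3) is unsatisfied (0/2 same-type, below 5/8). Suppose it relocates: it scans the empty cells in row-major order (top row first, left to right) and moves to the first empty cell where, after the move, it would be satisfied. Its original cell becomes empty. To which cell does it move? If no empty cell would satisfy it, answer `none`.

(3,5)

Vacating (1,3). Empty cells in order:
  (0,0): 0/1 same-type → still unsatisfied.
  (0,1): 0/1 same-type → still unsatisfied.
  (0,3): 0/1 same-type → still unsatisfied.
  (0,4): 0/2 same-type → still unsatisfied.
  (1,1): 0/2 same-type → still unsatisfied.
  (1,2): 0/2 same-type → still unsatisfied.
  (2,0): 0/3 same-type → still unsatisfied.
  (2,5): 0/2 same-type → still unsatisfied.
  (3,2): 0/3 same-type → still unsatisfied.
  (3,3): 1/2 same-type → still unsatisfied.
  (3,4): 1/2 same-type → still unsatisfied.
  (3,5): 1/1 same-type → satisfied — stop here.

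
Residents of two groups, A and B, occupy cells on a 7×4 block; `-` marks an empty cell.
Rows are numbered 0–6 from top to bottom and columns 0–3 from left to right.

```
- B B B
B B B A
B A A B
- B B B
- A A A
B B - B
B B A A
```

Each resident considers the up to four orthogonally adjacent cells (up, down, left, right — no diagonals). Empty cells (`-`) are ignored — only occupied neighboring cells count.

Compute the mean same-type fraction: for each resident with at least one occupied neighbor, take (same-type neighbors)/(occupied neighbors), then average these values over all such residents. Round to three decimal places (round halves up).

Row 0: (0,1)B 2/2 · (0,2)B 3/3 · (0,3)B 1/2
Row 1: (1,0)B 2/2 · (1,1)B 3/4 · (1,2)B 2/4 · (1,3)A 0/3
Row 2: (2,0)B 1/2 · (2,1)A 1/4 · (2,2)A 1/4 · (2,3)B 1/3
Row 3: (3,1)B 1/3 · (3,2)B 2/4 · (3,3)B 2/3
Row 4: (4,1)A 1/3 · (4,2)A 2/3 · (4,3)A 1/3
Row 5: (5,0)B 2/2 · (5,1)B 2/3 · (5,3)B 0/2
Row 6: (6,0)B 2/2 · (6,1)B 2/3 · (6,2)A 1/2 · (6,3)A 1/2
Sum over 24 residents: 2/2 + 3/3 + 1/2 + 2/2 + 3/4 + 2/4 + 0/3 + 1/2 + 1/4 + 1/4 + 1/3 + 1/3 + 2/4 + 2/3 + 1/3 + 2/3 + 1/3 + 2/2 + 2/3 + 0/2 + 2/2 + 2/3 + 1/2 + 1/2 = 53/4; mean = 53/4 ÷ 24 = 53/96 = 0.552083… → 0.552.

0.552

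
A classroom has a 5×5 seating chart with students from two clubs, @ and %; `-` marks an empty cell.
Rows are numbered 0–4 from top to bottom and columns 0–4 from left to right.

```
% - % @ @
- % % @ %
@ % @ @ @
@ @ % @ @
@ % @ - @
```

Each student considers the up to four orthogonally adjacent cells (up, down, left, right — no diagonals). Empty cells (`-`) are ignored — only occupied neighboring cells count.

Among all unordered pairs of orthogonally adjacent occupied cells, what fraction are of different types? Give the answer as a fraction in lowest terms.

Scan each occupied cell's neighbors to the right and below so each pair is counted once.
Row 0: %(0,2)–@(0,3)≠ %(0,2)–%(1,2)= @(0,3)–@(0,4)= @(0,3)–@(1,3)= @(0,4)–%(1,4)≠  → 2/5 unlike.
Row 1: %(1,1)–%(1,2)= %(1,1)–%(2,1)= %(1,2)–@(1,3)≠ %(1,2)–@(2,2)≠ @(1,3)–%(1,4)≠ @(1,3)–@(2,3)= %(1,4)–@(2,4)≠  → 4/7 unlike.
Row 2: @(2,0)–%(2,1)≠ @(2,0)–@(3,0)= %(2,1)–@(2,2)≠ %(2,1)–@(3,1)≠ @(2,2)–@(2,3)= @(2,2)–%(3,2)≠ @(2,3)–@(2,4)= @(2,3)–@(3,3)= @(2,4)–@(3,4)=  → 4/9 unlike.
Row 3: @(3,0)–@(3,1)= @(3,0)–@(4,0)= @(3,1)–%(3,2)≠ @(3,1)–%(4,1)≠ %(3,2)–@(3,3)≠ %(3,2)–@(4,2)≠ @(3,3)–@(3,4)= @(3,4)–@(4,4)=  → 4/8 unlike.
Row 4: @(4,0)–%(4,1)≠ %(4,1)–@(4,2)≠  → 2/2 unlike.
Total adjacent occupied pairs: 31; unlike-type pairs: 16.
16/31 is already in lowest terms.

16/31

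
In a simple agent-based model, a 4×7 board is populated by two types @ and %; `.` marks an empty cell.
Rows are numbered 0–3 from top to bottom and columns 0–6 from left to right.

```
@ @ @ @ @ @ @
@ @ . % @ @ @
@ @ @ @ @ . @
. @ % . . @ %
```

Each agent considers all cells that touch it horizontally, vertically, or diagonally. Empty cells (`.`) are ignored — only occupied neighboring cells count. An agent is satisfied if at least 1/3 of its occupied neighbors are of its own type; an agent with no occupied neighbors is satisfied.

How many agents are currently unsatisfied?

3

(0,0)@ 3/3 satisfied
(0,1)@ 4/4 satisfied
(0,2)@ 3/4 satisfied
(0,3)@ 3/4 satisfied
(0,4)@ 4/5 satisfied
(0,5)@ 5/5 satisfied
(0,6)@ 3/3 satisfied
(1,0)@ 5/5 satisfied
(1,1)@ 7/7 satisfied
(1,3)% 0/7 not
(1,4)@ 6/7 satisfied
(1,5)@ 7/7 satisfied
(1,6)@ 4/4 satisfied
(2,0)@ 4/4 satisfied
(2,1)@ 5/6 satisfied
(2,2)@ 4/6 satisfied
(2,3)@ 3/5 satisfied
(2,4)@ 4/5 satisfied
(2,6)@ 3/4 satisfied
(3,1)@ 3/4 satisfied
(3,2)% 0/4 not
(3,5)@ 2/3 satisfied
(3,6)% 0/2 not
Unsatisfied: (1,3), (3,2), (3,6) — 3 in total.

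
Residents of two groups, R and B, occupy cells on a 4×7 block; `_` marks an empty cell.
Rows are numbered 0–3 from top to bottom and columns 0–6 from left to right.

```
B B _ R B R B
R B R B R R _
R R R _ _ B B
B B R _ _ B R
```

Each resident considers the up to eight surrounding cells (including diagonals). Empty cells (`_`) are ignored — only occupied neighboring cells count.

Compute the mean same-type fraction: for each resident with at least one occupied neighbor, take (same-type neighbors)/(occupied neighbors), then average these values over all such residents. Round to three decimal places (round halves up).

0.404

(0,0)B 2/3
(0,1)B 2/4
(0,3)R 2/4
(0,4)B 1/5
(0,5)R 2/4
(0,6)B 0/2
(1,0)R 2/5
(1,1)B 2/7
(1,2)R 3/6
(1,3)B 1/5
(1,4)R 3/6
(1,5)R 2/6
(2,0)R 2/5
(2,1)R 5/8
(2,2)R 3/6
(2,5)B 2/5
(2,6)B 2/4
(3,0)B 1/3
(3,1)B 1/5
(3,2)R 2/3
(3,5)B 2/3
(3,6)R 0/3
Sum over 22 residents: 2/3 + 2/4 + 2/4 + 1/5 + 2/4 + 0/2 + 2/5 + 2/7 + 3/6 + 1/5 + 3/6 + 2/6 + 2/5 + 5/8 + 3/6 + 2/5 + 2/4 + 1/3 + 1/5 + 2/3 + 2/3 + 0/3 = 7457/840; mean = 7457/840 ÷ 22 = 7457/18480 = 0.403517… → 0.404.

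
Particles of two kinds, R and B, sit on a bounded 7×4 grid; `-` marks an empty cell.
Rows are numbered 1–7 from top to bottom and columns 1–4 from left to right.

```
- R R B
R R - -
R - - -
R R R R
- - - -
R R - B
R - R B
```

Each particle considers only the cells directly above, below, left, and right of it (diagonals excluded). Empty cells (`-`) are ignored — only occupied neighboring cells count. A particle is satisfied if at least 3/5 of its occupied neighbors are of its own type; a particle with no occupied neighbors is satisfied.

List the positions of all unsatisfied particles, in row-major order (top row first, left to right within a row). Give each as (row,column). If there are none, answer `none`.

(1,2)R 2/2 satisfied
(1,3)R 1/2 not
(1,4)B 0/1 not
(2,1)R 2/2 satisfied
(2,2)R 2/2 satisfied
(3,1)R 2/2 satisfied
(4,1)R 2/2 satisfied
(4,2)R 2/2 satisfied
(4,3)R 2/2 satisfied
(4,4)R 1/1 satisfied
(6,1)R 2/2 satisfied
(6,2)R 1/1 satisfied
(6,4)B 1/1 satisfied
(7,1)R 1/1 satisfied
(7,3)R 0/1 not
(7,4)B 1/2 not

(1,3), (1,4), (7,3), (7,4)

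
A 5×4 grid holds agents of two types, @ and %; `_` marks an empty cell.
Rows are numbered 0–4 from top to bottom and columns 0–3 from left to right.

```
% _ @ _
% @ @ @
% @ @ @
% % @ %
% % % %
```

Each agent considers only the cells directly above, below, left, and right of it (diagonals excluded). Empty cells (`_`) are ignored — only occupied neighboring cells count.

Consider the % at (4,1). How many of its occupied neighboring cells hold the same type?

Occupied neighbors of (4,1): (3,1)=%, (4,0)=%, (4,2)=%.
Same type (%): 3 of 3.

3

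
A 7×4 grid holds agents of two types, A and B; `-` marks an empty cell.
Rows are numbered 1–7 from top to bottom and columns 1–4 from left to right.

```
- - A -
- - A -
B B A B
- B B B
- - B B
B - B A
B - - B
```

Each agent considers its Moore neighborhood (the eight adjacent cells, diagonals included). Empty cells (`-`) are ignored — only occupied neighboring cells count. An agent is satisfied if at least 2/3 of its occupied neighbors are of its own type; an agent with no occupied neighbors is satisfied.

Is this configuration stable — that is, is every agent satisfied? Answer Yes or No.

Row 1: (1,3)A 1/1 ok
Row 2: (2,3)A 2/4 unhappy
Row 3: (3,1)B 2/2 ok · (3,2)B 3/5 unhappy · (3,3)A 1/6 unhappy · (3,4)B 2/4 unhappy
Row 4: (4,2)B 4/5 ok · (4,3)B 6/7 ok · (4,4)B 4/5 ok
Row 5: (5,3)B 5/6 ok · (5,4)B 4/5 ok
Row 6: (6,1)B 1/1 ok · (6,3)B 3/4 ok · (6,4)A 0/4 unhappy
Row 7: (7,1)B 1/1 ok · (7,4)B 1/2 unhappy
For instance (2,3) has only 2/4 same-type neighbors, below 2/3.

No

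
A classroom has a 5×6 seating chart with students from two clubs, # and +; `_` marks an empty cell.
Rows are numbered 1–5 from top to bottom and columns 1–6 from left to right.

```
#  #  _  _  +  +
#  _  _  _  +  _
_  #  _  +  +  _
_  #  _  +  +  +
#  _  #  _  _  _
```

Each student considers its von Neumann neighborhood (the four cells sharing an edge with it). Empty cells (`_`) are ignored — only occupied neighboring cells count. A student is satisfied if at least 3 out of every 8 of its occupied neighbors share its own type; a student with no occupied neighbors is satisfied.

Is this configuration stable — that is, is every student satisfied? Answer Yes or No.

(1,1)# 2/2 ok
(1,2)# 1/1 ok
(1,5)+ 2/2 ok
(1,6)+ 1/1 ok
(2,1)# 1/1 ok
(2,5)+ 2/2 ok
(3,2)# 1/1 ok
(3,4)+ 2/2 ok
(3,5)+ 3/3 ok
(4,2)# 1/1 ok
(4,4)+ 2/2 ok
(4,5)+ 3/3 ok
(4,6)+ 1/1 ok
(5,1)# 0/0 ok
(5,3)# 0/0 ok
All meet the threshold, so the configuration is stable.

Yes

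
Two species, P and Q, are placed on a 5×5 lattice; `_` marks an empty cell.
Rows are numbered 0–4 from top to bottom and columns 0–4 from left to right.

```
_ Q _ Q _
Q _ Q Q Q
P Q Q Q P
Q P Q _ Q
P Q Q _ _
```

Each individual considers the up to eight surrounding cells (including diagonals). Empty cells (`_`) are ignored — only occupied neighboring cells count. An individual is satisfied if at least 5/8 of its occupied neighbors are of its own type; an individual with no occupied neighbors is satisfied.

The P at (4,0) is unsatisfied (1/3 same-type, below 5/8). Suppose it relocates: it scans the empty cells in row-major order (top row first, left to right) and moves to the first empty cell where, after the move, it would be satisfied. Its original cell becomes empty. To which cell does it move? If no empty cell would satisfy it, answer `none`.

none

Vacating (4,0). Empty cells in order:
  (0,0): 0/2 same-type → still unsatisfied.
  (0,2): 0/4 same-type → still unsatisfied.
  (0,4): 0/3 same-type → still unsatisfied.
  (1,1): 1/6 same-type → still unsatisfied.
  (3,3): 1/6 same-type → still unsatisfied.
  (4,3): 0/3 same-type → still unsatisfied.
  (4,4): 0/1 same-type → still unsatisfied.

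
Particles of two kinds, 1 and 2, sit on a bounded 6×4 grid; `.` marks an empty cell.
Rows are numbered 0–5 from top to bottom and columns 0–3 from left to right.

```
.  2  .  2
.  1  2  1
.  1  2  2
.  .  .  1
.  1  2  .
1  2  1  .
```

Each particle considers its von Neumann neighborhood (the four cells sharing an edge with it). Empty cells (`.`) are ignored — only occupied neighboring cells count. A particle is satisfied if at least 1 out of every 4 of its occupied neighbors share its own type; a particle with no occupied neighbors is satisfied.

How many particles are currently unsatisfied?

Row 0: (0,1)2 0/1 ✗ · (0,3)2 0/1 ✗
Row 1: (1,1)1 1/3 ✓ · (1,2)2 1/3 ✓ · (1,3)1 0/3 ✗
Row 2: (2,1)1 1/2 ✓ · (2,2)2 2/3 ✓ · (2,3)2 1/3 ✓
Row 3: (3,3)1 0/1 ✗
Row 4: (4,1)1 0/2 ✗ · (4,2)2 0/2 ✗
Row 5: (5,0)1 0/1 ✗ · (5,1)2 0/3 ✗ · (5,2)1 0/2 ✗
Unsatisfied: (0,1), (0,3), (1,3), (3,3), (4,1), (4,2), (5,0), (5,1), (5,2) — 9 in total.

9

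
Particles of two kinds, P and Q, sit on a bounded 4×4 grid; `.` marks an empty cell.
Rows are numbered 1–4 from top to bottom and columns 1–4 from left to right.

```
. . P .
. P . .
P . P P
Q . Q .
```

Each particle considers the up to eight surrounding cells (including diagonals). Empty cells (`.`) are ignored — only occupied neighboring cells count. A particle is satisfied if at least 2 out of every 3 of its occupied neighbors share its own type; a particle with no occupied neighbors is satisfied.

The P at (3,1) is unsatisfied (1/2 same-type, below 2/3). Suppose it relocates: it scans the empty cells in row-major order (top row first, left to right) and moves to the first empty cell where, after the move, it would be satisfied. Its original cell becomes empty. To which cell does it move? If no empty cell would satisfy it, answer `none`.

(1,1)

Vacating (3,1). Empty cells in order:
  (1,1): 1/1 same-type → satisfied — stop here.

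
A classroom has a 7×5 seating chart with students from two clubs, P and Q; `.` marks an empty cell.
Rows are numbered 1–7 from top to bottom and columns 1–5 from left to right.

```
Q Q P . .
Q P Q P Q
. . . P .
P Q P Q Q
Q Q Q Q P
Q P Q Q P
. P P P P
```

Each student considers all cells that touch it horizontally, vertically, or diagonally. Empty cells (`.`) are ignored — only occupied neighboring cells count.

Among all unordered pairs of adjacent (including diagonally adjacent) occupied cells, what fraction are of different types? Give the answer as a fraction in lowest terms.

19/36

Scan each occupied cell's neighbors to the right and below (and the two forward diagonals) so each pair is counted once.
Row 1: Q(1,1)–Q(1,2)= Q(1,1)–Q(2,1)= Q(1,1)–P(2,2)≠ Q(1,2)–P(1,3)≠ Q(1,2)–P(2,2)≠ Q(1,2)–Q(2,3)= Q(1,2)–Q(2,1)= P(1,3)–Q(2,3)≠ P(1,3)–P(2,4)= P(1,3)–P(2,2)=  → 4/10 unlike.
Row 2: Q(2,1)–P(2,2)≠ P(2,2)–Q(2,3)≠ Q(2,3)–P(2,4)≠ Q(2,3)–P(3,4)≠ P(2,4)–Q(2,5)≠ P(2,4)–P(3,4)= Q(2,5)–P(3,4)≠  → 6/7 unlike.
Row 3: P(3,4)–Q(4,4)≠ P(3,4)–Q(4,5)≠ P(3,4)–P(4,3)=  → 2/3 unlike.
Row 4: P(4,1)–Q(4,2)≠ P(4,1)–Q(5,1)≠ P(4,1)–Q(5,2)≠ Q(4,2)–P(4,3)≠ Q(4,2)–Q(5,2)= Q(4,2)–Q(5,3)= Q(4,2)–Q(5,1)= P(4,3)–Q(4,4)≠ P(4,3)–Q(5,3)≠ P(4,3)–Q(5,4)≠ P(4,3)–Q(5,2)≠ Q(4,4)–Q(4,5)= Q(4,4)–Q(5,4)= Q(4,4)–P(5,5)≠ Q(4,4)–Q(5,3)= Q(4,5)–P(5,5)≠ Q(4,5)–Q(5,4)=  → 10/17 unlike.
Row 5: Q(5,1)–Q(5,2)= Q(5,1)–Q(6,1)= Q(5,1)–P(6,2)≠ Q(5,2)–Q(5,3)= Q(5,2)–P(6,2)≠ Q(5,2)–Q(6,3)= Q(5,2)–Q(6,1)= Q(5,3)–Q(5,4)= Q(5,3)–Q(6,3)= Q(5,3)–Q(6,4)= Q(5,3)–P(6,2)≠ Q(5,4)–P(5,5)≠ Q(5,4)–Q(6,4)= Q(5,4)–P(6,5)≠ Q(5,4)–Q(6,3)= P(5,5)–P(6,5)= P(5,5)–Q(6,4)≠  → 6/17 unlike.
Row 6: Q(6,1)–P(6,2)≠ Q(6,1)–P(7,2)≠ P(6,2)–Q(6,3)≠ P(6,2)–P(7,2)= P(6,2)–P(7,3)= Q(6,3)–Q(6,4)= Q(6,3)–P(7,3)≠ Q(6,3)–P(7,4)≠ Q(6,3)–P(7,2)≠ Q(6,4)–P(6,5)≠ Q(6,4)–P(7,4)≠ Q(6,4)–P(7,5)≠ Q(6,4)–P(7,3)≠ P(6,5)–P(7,5)= P(6,5)–P(7,4)=  → 10/15 unlike.
Row 7: P(7,2)–P(7,3)= P(7,3)–P(7,4)= P(7,4)–P(7,5)=  → 0/3 unlike.
Total adjacent occupied pairs: 72; unlike-type pairs: 38.
38/72 reduces to 19/36.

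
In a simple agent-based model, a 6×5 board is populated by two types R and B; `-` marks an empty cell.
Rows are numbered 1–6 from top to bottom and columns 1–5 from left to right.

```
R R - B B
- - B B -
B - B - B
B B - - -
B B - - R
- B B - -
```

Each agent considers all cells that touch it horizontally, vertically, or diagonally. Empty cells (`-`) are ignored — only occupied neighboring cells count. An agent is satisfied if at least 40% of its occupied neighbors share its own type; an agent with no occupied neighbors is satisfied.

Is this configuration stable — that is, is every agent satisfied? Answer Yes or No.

Row 1: (1,1)R 1/1 ✓ · (1,2)R 1/2 ✓ · (1,4)B 3/3 ✓ · (1,5)B 2/2 ✓
Row 2: (2,3)B 3/4 ✓ · (2,4)B 5/5 ✓
Row 3: (3,1)B 2/2 ✓ · (3,3)B 3/3 ✓ · (3,5)B 1/1 ✓
Row 4: (4,1)B 4/4 ✓ · (4,2)B 5/5 ✓
Row 5: (5,1)B 4/4 ✓ · (5,2)B 5/5 ✓ · (5,5)R 0/0 ✓
Row 6: (6,2)B 3/3 ✓ · (6,3)B 2/2 ✓
All meet the threshold, so the configuration is stable.

Yes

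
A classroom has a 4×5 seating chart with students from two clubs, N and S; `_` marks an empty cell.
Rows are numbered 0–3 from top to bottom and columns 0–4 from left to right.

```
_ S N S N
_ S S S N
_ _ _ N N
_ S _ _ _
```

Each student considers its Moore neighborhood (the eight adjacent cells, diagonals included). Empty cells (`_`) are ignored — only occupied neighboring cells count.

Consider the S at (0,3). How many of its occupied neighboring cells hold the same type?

2

Occupied neighbors of (0,3): (0,2)=N, (0,4)=N, (1,2)=S, (1,3)=S, (1,4)=N.
Same type (S): 2 of 5.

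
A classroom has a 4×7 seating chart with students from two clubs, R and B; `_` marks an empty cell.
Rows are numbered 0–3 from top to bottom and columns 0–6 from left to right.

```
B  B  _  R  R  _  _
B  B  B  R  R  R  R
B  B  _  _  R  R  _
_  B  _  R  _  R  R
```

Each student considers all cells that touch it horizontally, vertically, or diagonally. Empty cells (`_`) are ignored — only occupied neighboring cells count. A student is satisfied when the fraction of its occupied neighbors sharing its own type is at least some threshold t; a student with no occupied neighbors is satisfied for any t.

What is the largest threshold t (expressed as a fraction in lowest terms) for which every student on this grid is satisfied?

3/5

Row 0: (0,0)B 3/3 · (0,1)B 4/4 · (0,3)R 3/4 · (0,4)R 4/4
Row 1: (1,0)B 5/5 · (1,1)B 6/6 · (1,2)B 3/5 · (1,3)R 4/5 · (1,4)R 6/6 · (1,5)R 5/5 · (1,6)R 2/2
Row 2: (2,0)B 4/4 · (2,1)B 5/5 · (2,4)R 6/6 · (2,5)R 6/6
Row 3: (3,1)B 2/2 · (3,3)R 1/1 · (3,5)R 3/3 · (3,6)R 2/2
The smallest same-type fraction is 3/5 at (1,2), which reduces to 3/5. Any threshold above that leaves this student unsatisfied.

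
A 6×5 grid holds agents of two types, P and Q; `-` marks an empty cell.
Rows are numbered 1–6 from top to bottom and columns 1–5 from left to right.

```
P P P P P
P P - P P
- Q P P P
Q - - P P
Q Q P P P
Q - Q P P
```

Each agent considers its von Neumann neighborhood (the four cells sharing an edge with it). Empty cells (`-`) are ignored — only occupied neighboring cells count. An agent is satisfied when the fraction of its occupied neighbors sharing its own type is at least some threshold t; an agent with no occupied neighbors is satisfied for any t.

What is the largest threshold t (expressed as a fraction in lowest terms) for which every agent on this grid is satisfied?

(1,1)P 2/2
(1,2)P 3/3
(1,3)P 2/2
(1,4)P 3/3
(1,5)P 2/2
(2,1)P 2/2
(2,2)P 2/3
(2,4)P 3/3
(2,5)P 3/3
(3,2)Q 0/2
(3,3)P 1/2
(3,4)P 4/4
(3,5)P 3/3
(4,1)Q 1/1
(4,4)P 3/3
(4,5)P 3/3
(5,1)Q 3/3
(5,2)Q 1/2
(5,3)P 1/3
(5,4)P 4/4
(5,5)P 3/3
(6,1)Q 1/1
(6,3)Q 0/2
(6,4)P 2/3
(6,5)P 2/2
The smallest same-type fraction is 0/2 at (3,2), which reduces to 0/1. Any threshold above that leaves this agent unsatisfied.

0/1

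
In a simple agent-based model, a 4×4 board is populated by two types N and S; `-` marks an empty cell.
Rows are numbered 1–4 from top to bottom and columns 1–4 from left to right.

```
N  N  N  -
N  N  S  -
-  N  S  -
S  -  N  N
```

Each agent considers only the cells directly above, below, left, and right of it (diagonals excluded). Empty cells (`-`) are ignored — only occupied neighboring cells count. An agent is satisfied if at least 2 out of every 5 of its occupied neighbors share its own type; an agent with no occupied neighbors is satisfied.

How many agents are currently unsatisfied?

2

Row 1: (1,1)N 2/2 ✓ · (1,2)N 3/3 ✓ · (1,3)N 1/2 ✓
Row 2: (2,1)N 2/2 ✓ · (2,2)N 3/4 ✓ · (2,3)S 1/3 ✗
Row 3: (3,2)N 1/2 ✓ · (3,3)S 1/3 ✗
Row 4: (4,1)S 0/0 ✓ · (4,3)N 1/2 ✓ · (4,4)N 1/1 ✓
Unsatisfied: (2,3), (3,3) — 2 in total.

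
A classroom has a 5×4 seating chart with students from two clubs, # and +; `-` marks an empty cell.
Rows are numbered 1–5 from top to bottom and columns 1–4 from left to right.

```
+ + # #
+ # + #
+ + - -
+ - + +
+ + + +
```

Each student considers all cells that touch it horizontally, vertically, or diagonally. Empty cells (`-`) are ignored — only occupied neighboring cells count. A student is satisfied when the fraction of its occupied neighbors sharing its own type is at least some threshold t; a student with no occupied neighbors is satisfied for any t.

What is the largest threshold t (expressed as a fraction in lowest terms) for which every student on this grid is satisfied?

(1,1)+ 2/3
(1,2)+ 3/5
(1,3)# 3/5
(1,4)# 2/3
(2,1)+ 4/5
(2,2)# 1/7
(2,3)+ 2/6
(2,4)# 2/3
(3,1)+ 3/4
(3,2)+ 5/6
(4,1)+ 4/4
(4,3)+ 5/5
(4,4)+ 3/3
(5,1)+ 2/2
(5,2)+ 4/4
(5,3)+ 4/4
(5,4)+ 3/3
The smallest same-type fraction is 1/7 at (2,2), which reduces to 1/7. Any threshold above that leaves this student unsatisfied.

1/7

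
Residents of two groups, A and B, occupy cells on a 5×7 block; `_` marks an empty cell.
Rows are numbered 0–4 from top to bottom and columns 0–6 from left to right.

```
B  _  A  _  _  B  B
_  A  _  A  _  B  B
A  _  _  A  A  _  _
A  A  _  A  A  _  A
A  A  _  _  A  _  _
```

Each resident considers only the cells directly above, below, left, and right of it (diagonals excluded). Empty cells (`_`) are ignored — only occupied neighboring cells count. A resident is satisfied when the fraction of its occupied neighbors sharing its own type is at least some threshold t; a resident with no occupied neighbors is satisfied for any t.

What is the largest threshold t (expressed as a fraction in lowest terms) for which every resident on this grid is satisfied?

1/1

(0,0)B — no occupied neighbors
(0,2)A — no occupied neighbors
(0,5)B 2/2
(0,6)B 2/2
(1,1)A — no occupied neighbors
(1,3)A 1/1
(1,5)B 2/2
(1,6)B 2/2
(2,0)A 1/1
(2,3)A 3/3
(2,4)A 2/2
(3,0)A 3/3
(3,1)A 2/2
(3,3)A 2/2
(3,4)A 3/3
(3,6)A — no occupied neighbors
(4,0)A 2/2
(4,1)A 2/2
(4,4)A 1/1
The smallest same-type fraction is 2/2 at (0,5), which reduces to 1/1. Any threshold above that leaves this resident unsatisfied.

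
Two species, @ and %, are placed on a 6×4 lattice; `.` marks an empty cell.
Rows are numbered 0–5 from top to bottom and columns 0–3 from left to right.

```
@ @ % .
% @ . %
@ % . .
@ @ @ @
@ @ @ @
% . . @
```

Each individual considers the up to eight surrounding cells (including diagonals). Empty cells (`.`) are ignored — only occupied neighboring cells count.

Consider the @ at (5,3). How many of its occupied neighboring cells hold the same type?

2

Occupied neighbors of (5,3): (4,2)=@, (4,3)=@.
Same type (@): 2 of 2.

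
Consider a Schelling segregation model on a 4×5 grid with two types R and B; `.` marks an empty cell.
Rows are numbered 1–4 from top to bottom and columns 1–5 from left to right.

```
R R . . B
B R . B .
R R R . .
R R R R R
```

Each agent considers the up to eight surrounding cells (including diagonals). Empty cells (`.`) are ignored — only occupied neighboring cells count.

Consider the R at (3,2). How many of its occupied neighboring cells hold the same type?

6

Occupied neighbors of (3,2): (2,1)=B, (2,2)=R, (3,1)=R, (3,3)=R, (4,1)=R, (4,2)=R, (4,3)=R.
Same type (R): 6 of 7.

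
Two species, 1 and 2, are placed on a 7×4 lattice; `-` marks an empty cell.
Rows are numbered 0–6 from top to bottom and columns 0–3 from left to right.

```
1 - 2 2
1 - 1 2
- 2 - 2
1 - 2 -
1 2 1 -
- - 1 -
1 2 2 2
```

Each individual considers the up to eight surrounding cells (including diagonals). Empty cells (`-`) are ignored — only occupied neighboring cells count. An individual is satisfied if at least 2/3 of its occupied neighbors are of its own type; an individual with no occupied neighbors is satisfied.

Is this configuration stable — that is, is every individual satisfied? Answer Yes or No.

No

Row 0: (0,0)1 1/1 satisfied · (0,2)2 2/3 satisfied · (0,3)2 2/3 satisfied
Row 1: (1,0)1 1/2 not · (1,2)1 0/5 not · (1,3)2 3/4 satisfied
Row 2: (2,1)2 1/4 not · (2,3)2 2/3 satisfied
Row 3: (3,0)1 1/3 not · (3,2)2 3/4 satisfied
Row 4: (4,0)1 1/2 not · (4,1)2 1/5 not · (4,2)1 1/3 not
Row 5: (5,2)1 1/5 not
Row 6: (6,0)1 0/1 not · (6,1)2 1/3 not · (6,2)2 2/3 satisfied · (6,3)2 1/2 not
For instance (1,0) has only 1/2 same-type neighbors, below 2/3.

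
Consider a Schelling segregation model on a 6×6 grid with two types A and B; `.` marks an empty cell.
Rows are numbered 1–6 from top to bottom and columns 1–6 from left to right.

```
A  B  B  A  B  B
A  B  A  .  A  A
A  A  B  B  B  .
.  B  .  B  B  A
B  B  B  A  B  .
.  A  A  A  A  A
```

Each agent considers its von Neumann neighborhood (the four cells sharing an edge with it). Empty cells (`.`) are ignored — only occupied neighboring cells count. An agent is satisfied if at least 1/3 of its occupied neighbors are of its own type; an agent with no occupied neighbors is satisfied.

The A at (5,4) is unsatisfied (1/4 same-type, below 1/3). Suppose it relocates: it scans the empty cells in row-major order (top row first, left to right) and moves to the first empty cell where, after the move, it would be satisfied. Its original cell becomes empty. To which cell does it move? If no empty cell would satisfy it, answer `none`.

(2,4)

Vacating (5,4). Empty cells in order:
  (2,4): 3/4 same-type → satisfied — stop here.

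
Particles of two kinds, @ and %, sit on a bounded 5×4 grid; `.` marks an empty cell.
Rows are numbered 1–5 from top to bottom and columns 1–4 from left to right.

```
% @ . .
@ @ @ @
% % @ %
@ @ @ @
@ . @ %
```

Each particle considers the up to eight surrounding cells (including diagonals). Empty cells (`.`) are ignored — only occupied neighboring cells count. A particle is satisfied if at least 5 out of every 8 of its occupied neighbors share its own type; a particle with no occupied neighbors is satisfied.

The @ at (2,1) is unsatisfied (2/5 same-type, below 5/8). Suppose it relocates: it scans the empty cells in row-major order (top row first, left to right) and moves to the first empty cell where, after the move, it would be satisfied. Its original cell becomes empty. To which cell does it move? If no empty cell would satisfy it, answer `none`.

Vacating (2,1). Empty cells in order:
  (1,3): 4/4 same-type → satisfied — stop here.

(1,3)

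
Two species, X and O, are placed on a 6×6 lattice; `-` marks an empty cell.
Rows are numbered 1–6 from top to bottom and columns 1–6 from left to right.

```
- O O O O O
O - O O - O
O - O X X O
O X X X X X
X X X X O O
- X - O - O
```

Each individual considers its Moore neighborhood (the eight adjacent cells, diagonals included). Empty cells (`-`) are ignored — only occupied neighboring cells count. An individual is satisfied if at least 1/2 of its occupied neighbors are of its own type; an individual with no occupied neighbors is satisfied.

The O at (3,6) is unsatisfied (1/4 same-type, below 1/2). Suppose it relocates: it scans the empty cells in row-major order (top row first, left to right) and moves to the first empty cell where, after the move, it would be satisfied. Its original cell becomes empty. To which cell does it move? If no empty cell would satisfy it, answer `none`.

(1,1)

Vacating (3,6). Empty cells in order:
  (1,1): 2/2 same-type → satisfied — stop here.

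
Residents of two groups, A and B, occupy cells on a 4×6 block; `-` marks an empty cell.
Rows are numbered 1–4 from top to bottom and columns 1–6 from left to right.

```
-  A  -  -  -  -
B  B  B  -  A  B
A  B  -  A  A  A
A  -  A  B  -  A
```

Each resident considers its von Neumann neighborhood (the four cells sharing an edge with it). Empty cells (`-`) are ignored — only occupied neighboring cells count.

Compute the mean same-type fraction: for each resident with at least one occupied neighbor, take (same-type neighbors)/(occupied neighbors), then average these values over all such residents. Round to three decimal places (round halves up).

0.517

Row 1: (1,2)A 0/1
Row 2: (2,1)B 1/2 · (2,2)B 3/4 · (2,3)B 1/1 · (2,5)A 1/2 · (2,6)B 0/2
Row 3: (3,1)A 1/3 · (3,2)B 1/2 · (3,4)A 1/2 · (3,5)A 3/3 · (3,6)A 2/3
Row 4: (4,1)A 1/1 · (4,3)A 0/1 · (4,4)B 0/2 · (4,6)A 1/1
Sum over 15 residents: 0/1 + 1/2 + 3/4 + 1/1 + 1/2 + 0/2 + 1/3 + 1/2 + 1/2 + 3/3 + 2/3 + 1/1 + 0/1 + 0/2 + 1/1 = 31/4; mean = 31/4 ÷ 15 = 31/60 = 0.516666… → 0.517.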